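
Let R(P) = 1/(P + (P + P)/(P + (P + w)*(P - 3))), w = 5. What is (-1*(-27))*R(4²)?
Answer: 2601/1552 ≈ 1.6759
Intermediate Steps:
R(P) = 1/(P + 2*P/(P + (-3 + P)*(5 + P))) (R(P) = 1/(P + (P + P)/(P + (P + 5)*(P - 3))) = 1/(P + (2*P)/(P + (5 + P)*(-3 + P))) = 1/(P + (2*P)/(P + (-3 + P)*(5 + P))) = 1/(P + 2*P/(P + (-3 + P)*(5 + P))))
(-1*(-27))*R(4²) = (-1*(-27))*((-15 + (4²)² + 3*4²)/((4²)*(-13 + (4²)² + 3*4²))) = 27*((-15 + 16² + 3*16)/(16*(-13 + 16² + 3*16))) = 27*((-15 + 256 + 48)/(16*(-13 + 256 + 48))) = 27*((1/16)*289/291) = 27*((1/16)*(1/291)*289) = 27*(289/4656) = 2601/1552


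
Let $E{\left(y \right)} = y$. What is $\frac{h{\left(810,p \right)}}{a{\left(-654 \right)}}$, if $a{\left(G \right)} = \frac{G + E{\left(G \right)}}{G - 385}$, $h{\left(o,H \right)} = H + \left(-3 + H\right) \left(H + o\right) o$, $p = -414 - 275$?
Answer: $- \frac{70468729751}{1308} \approx -5.3875 \cdot 10^{7}$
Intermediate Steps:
$p = -689$
$h{\left(o,H \right)} = H + o \left(-3 + H\right) \left(H + o\right)$
$a{\left(G \right)} = \frac{2 G}{-385 + G}$ ($a{\left(G \right)} = \frac{G + G}{G - 385} = \frac{2 G}{-385 + G}$)
$\frac{h{\left(810,p \right)}}{a{\left(-654 \right)}} = \frac{-689 - 3 \cdot 810^{2} - 689 \cdot 810^{2} + 810 \left(-689\right)^{2} - \left(-2067\right) 810}{2 \left(-654\right) \frac{1}{-385 - 654}} = \frac{-689 - 1968300 - 452052900 + 810 \cdot 474721 + 1674270}{2 \left(-654\right) \frac{1}{-1039}} = \frac{-689 - 1968300 - 452052900 + 384524010 + 1674270}{2 \left(-654\right) \left(- \frac{1}{1039}\right)} = - \frac{67823609}{\frac{1308}{1039}} = \left(-67823609\right) \frac{1039}{1308} = - \frac{70468729751}{1308}$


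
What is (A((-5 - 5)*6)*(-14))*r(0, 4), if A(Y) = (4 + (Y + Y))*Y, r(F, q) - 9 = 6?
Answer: -1461600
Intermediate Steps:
r(F, q) = 15 (r(F, q) = 9 + 6 = 15)
A(Y) = Y*(4 + 2*Y) (A(Y) = (4 + 2*Y)*Y = Y*(4 + 2*Y))
(A((-5 - 5)*6)*(-14))*r(0, 4) = ((2*((-5 - 5)*6)*(2 + (-5 - 5)*6))*(-14))*15 = ((2*(-10*6)*(2 - 10*6))*(-14))*15 = ((2*(-60)*(2 - 60))*(-14))*15 = ((2*(-60)*(-58))*(-14))*15 = (6960*(-14))*15 = -97440*15 = -1461600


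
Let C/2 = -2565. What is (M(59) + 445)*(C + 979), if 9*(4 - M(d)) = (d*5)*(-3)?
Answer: -6815942/3 ≈ -2.2720e+6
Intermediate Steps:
C = -5130 (C = 2*(-2565) = -5130)
M(d) = 4 + 5*d/3 (M(d) = 4 - d*5*(-3)/9 = 4 - 5*d*(-3)/9 = 4 - (-5)*d/3 = 4 + 5*d/3)
(M(59) + 445)*(C + 979) = ((4 + (5/3)*59) + 445)*(-5130 + 979) = ((4 + 295/3) + 445)*(-4151) = (307/3 + 445)*(-4151) = (1642/3)*(-4151) = -6815942/3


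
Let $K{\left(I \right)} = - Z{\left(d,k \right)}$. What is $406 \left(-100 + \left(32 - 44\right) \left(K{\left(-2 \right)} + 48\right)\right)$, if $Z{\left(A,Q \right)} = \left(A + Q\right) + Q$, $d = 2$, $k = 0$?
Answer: $-264712$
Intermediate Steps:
$Z{\left(A,Q \right)} = A + 2 Q$
$K{\left(I \right)} = -2$ ($K{\left(I \right)} = - (2 + 2 \cdot 0) = - (2 + 0) = \left(-1\right) 2 = -2$)
$406 \left(-100 + \left(32 - 44\right) \left(K{\left(-2 \right)} + 48\right)\right) = 406 \left(-100 + \left(32 - 44\right) \left(-2 + 48\right)\right) = 406 \left(-100 - 552\right) = 406 \left(-652\right) = -264712$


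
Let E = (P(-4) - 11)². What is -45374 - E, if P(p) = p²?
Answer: -45399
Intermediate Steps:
E = 25 (E = ((-4)² - 11)² = (16 - 11)² = 5² = 25)
-45374 - E = -45374 - 1*25 = -45374 - 25 = -45399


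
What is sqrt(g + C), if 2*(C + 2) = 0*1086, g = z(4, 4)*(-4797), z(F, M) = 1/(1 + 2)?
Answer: I*sqrt(1601) ≈ 40.013*I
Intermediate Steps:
z(F, M) = 1/3
g = -1599 (g = (1/3)*(-4797) = -1599)
C = -2 (C = -2 + (0*1086)/2 = -2 + (1/2)*0 = -2 + 0 = -2)
sqrt(g + C) = sqrt(-1599 - 2) = sqrt(-1601) = I*sqrt(1601)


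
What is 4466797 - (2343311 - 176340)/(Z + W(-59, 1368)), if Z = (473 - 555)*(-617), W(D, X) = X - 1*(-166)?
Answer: 232843027045/52128 ≈ 4.4668e+6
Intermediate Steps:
W(D, X) = 166 + X (W(D, X) = X + 166 = 166 + X)
Z = 50594 (Z = -82*(-617) = 50594)
4466797 - (2343311 - 176340)/(Z + W(-59, 1368)) = 4466797 - (2343311 - 176340)/(50594 + (166 + 1368)) = 4466797 - 2166971/(50594 + 1534) = 4466797 - 2166971/52128 = 232843027045/52128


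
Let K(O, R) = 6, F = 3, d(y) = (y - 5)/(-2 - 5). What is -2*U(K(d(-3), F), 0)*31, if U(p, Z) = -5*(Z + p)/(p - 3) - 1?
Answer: 682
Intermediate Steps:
d(y) = 5/7 - y/7 (d(y) = (-5 + y)/(-7) = (-5 + y)*(-⅐) = 5/7 - y/7)
U(p, Z) = -1 - 5*(Z + p)/(-3 + p) (U(p, Z) = -5*(Z + p)/(-3 + p) - 1 = -1 - 5*(Z + p)/(-3 + p))
-2*U(K(d(-3), F), 0)*31 = -2*(3 - 6*6 - 5*0)/(-3 + 6)*31 = -2*(3 - 36 + 0)/3*31 = -2*(-33)/3*31 = -2*(-11)*31 = 22*31 = 682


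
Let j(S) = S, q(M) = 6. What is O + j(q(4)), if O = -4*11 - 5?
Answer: -43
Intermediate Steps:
O = -49 (O = -44 - 5 = -49)
O + j(q(4)) = -49 + 6 = -43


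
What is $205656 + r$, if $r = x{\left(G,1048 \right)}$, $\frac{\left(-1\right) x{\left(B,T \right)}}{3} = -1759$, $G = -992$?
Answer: $210933$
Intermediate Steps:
$x{\left(B,T \right)} = 5277$ ($x{\left(B,T \right)} = \left(-3\right) \left(-1759\right) = 5277$)
$r = 5277$
$205656 + r = 205656 + 5277 = 210933$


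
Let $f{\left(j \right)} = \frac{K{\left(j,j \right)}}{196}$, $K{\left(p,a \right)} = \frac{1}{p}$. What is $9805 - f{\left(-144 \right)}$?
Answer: $\frac{276736321}{28224} \approx 9805.0$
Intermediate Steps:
$f{\left(j \right)} = \frac{1}{196 j}$ ($f{\left(j \right)} = \frac{1}{j 196} = \frac{1}{j} \frac{1}{196} = \frac{1}{196 j}$)
$9805 - f{\left(-144 \right)} = 9805 - \frac{1}{196 \left(-144\right)} = 9805 - \frac{1}{196} \left(- \frac{1}{144}\right) = 9805 - - \frac{1}{28224} = 9805 + \frac{1}{28224} = \frac{276736321}{28224}$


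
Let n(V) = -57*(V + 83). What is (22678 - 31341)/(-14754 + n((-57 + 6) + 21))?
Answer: 8663/17775 ≈ 0.48737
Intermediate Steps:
n(V) = -4731 - 57*V (n(V) = -57*(83 + V) = -4731 - 57*V)
(22678 - 31341)/(-14754 + n((-57 + 6) + 21)) = (22678 - 31341)/(-14754 + (-4731 - 57*((-57 + 6) + 21))) = -8663/(-14754 + (-4731 - 57*(-51 + 21))) = -8663/(-14754 + (-4731 - 57*(-30))) = -8663/(-14754 + (-4731 + 1710)) = -8663/(-14754 - 3021) = -8663/(-17775) = -8663*(-1/17775) = 8663/17775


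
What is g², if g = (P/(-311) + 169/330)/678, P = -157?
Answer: 10892888161/4841813372259600 ≈ 2.2498e-6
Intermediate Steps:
g = 104369/69583140 (g = (-157/(-311) + 169/330)/678 = (-157*(-1/311) + 169*(1/330))*(1/678) = (157/311 + 169/330)*(1/678) = (104369/102630)*(1/678) = 104369/69583140 ≈ 0.0014999)
g² = (104369/69583140)² = 10892888161/4841813372259600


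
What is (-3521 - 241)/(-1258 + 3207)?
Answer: -3762/1949 ≈ -1.9302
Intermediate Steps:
(-3521 - 241)/(-1258 + 3207) = -3762/1949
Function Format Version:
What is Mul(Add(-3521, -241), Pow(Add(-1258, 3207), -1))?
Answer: Rational(-3762, 1949) ≈ -1.9302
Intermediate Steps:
Mul(Add(-3521, -241), Pow(Add(-1258, 3207), -1)) = Mul(-3762, Pow(1949, -1)) = Mul(-3762, Rational(1, 1949)) = Rational(-3762, 1949)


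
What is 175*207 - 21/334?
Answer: 12099129/334 ≈ 36225.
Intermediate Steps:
175*207 - 21/334 = 36225 - 21*1/334 = 36225 - 21/334 = 12099129/334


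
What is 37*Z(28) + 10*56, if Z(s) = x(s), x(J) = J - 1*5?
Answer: 1411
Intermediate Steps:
x(J) = -5 + J (x(J) = J - 5 = -5 + J)
Z(s) = -5 + s
37*Z(28) + 10*56 = 37*(-5 + 28) + 10*56 = 37*23 + 560 = 851 + 560 = 1411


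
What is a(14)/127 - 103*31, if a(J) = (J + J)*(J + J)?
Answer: -404727/127 ≈ -3186.8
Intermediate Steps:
a(J) = 4*J² (a(J) = (2*J)*(2*J) = 4*J²)
a(14)/127 - 103*31 = (4*14²)/127 - 103*31 = (4*196)*(1/127) - 3193 = 784*(1/127) - 3193 = 784/127 - 3193 = -404727/127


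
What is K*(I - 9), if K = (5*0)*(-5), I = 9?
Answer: 0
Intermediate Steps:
K = 0 (K = 0*(-5) = 0)
K*(I - 9) = 0*(9 - 9) = 0*0 = 0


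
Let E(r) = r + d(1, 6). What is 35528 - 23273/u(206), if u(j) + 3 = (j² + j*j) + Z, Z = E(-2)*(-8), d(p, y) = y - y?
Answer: 3015771007/84885 ≈ 35528.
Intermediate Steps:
d(p, y) = 0
E(r) = r (E(r) = r + 0 = r)
Z = 16 (Z = -2*(-8) = 16)
u(j) = 13 + 2*j² (u(j) = -3 + ((j² + j*j) + 16) = -3 + ((j² + j²) + 16) = -3 + (2*j² + 16) = -3 + (16 + 2*j²) = 13 + 2*j²)
35528 - 23273/u(206) = 35528 - 23273/(13 + 2*206²) = 35528 - 23273/(13 + 2*42436) = 35528 - 23273/(13 + 84872) = 35528 - 23273/84885 = 3015771007/84885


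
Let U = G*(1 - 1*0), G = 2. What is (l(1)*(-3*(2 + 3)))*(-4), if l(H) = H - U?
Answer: -60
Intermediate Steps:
U = 2 (U = 2*(1 - 1*0) = 2*(1 + 0) = 2*1 = 2)
l(H) = -2 + H (l(H) = H - 1*2 = H - 2 = -2 + H)
(l(1)*(-3*(2 + 3)))*(-4) = ((-2 + 1)*(-3*(2 + 3)))*(-4) = -(-3)*5*(-4) = -1*(-15)*(-4) = 15*(-4) = -60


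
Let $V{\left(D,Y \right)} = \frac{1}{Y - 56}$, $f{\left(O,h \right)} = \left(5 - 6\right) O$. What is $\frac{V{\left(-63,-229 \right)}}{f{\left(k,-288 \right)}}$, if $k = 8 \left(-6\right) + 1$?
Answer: $- \frac{1}{13395} \approx -7.4655 \cdot 10^{-5}$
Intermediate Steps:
$k = -47$ ($k = -48 + 1 = -47$)
$f{\left(O,h \right)} = - O$
$V{\left(D,Y \right)} = \frac{1}{-56 + Y}$
$\frac{V{\left(-63,-229 \right)}}{f{\left(k,-288 \right)}} = \frac{1}{\left(-56 - 229\right) \left(\left(-1\right) \left(-47\right)\right)} = \frac{1}{\left(-285\right) 47} = \left(- \frac{1}{285}\right) \frac{1}{47} = - \frac{1}{13395}$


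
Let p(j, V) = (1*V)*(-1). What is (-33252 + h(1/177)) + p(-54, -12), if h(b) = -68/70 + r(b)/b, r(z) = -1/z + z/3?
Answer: -6779812/105 ≈ -64570.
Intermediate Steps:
r(z) = -1/z + z/3 (r(z) = -1/z + z*(⅓) = -1/z + z/3)
p(j, V) = -V (p(j, V) = V*(-1) = -V)
h(b) = -34/35 + (-1/b + b/3)/b (h(b) = -68/70 + (-1/b + b/3)/b = -68*1/70 + (-1/b + b/3)/b = -34/35 + (-1/b + b/3)/b)
(-33252 + h(1/177)) + p(-54, -12) = (-33252 + (-67/105 - 1/(1/177)²)) - 1*(-12) = (-33252 + (-67/105 - 1/(1*(1/177))²)) + 12 = (-33252 + (-67/105 - 1/177⁻²)) + 12 = (-33252 + (-67/105 - 1*31329)) + 12 = (-33252 + (-67/105 - 31329)) + 12 = (-33252 - 3289612/105) + 12 = -6781072/105 + 12 = -6779812/105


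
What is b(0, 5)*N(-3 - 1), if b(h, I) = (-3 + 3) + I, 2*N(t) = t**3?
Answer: -160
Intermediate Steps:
N(t) = t**3/2
b(h, I) = I (b(h, I) = 0 + I = I)
b(0, 5)*N(-3 - 1) = 5*((-3 - 1)**3/2) = 5*((1/2)*(-4)**3) = 5*((1/2)*(-64)) = 5*(-32) = -160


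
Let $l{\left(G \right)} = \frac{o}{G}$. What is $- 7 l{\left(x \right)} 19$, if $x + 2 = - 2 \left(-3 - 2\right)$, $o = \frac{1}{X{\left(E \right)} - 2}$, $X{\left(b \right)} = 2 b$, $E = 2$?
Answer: $- \frac{133}{16} \approx -8.3125$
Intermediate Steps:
$o = \frac{1}{2}$ ($o = \frac{1}{2 \cdot 2 - 2} = \frac{1}{4 - 2} = \frac{1}{2} \approx 0.5$)
$x = 8$ ($x = -2 - 2 \left(-3 - 2\right) = -2 - -10 = -2 + 10 = 8$)
$l{\left(G \right)} = \frac{1}{2 G}$
$- 7 l{\left(x \right)} 19 = - 7 \frac{1}{2 \cdot 8} \cdot 19 = - 7 \cdot \frac{1}{2} \cdot \frac{1}{8} \cdot 19 = \left(-7\right) \frac{1}{16} \cdot 19 = \left(- \frac{7}{16}\right) 19 = - \frac{133}{16}$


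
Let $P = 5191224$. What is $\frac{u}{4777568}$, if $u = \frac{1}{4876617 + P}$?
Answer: $\frac{1}{48099794990688} \approx 2.079 \cdot 10^{-14}$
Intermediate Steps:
$u = \frac{1}{10067841}$ ($u = \frac{1}{4876617 + 5191224} = \frac{1}{10067841} \approx 9.9326 \cdot 10^{-8}$)
$\frac{u}{4777568} = \frac{1}{10067841 \cdot 4777568} = \frac{1}{10067841} \cdot \frac{1}{4777568} = \frac{1}{48099794990688}$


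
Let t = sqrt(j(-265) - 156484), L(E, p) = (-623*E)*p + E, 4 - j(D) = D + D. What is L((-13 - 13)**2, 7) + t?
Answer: -2947360 + 5*I*sqrt(6238) ≈ -2.9474e+6 + 394.91*I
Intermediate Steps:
j(D) = 4 - 2*D (j(D) = 4 - (D + D) = 4 - 2*D)
L(E, p) = E - 623*E*p (L(E, p) = -623*E*p + E = E - 623*E*p)
t = 5*I*sqrt(6238) (t = sqrt((4 - 2*(-265)) - 156484) = sqrt((4 + 530) - 156484) = sqrt(534 - 156484) = sqrt(-155950) = 5*I*sqrt(6238) ≈ 394.91*I)
L((-13 - 13)**2, 7) + t = (-13 - 13)**2*(1 - 623*7) + 5*I*sqrt(6238) = (-26)**2*(1 - 4361) + 5*I*sqrt(6238) = 676*(-4360) + 5*I*sqrt(6238) = -2947360 + 5*I*sqrt(6238)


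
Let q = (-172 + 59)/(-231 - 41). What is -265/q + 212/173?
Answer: -12445884/19549 ≈ -636.65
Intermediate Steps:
q = 113/272 (q = -113/(-272) = -113*(-1/272) = 113/272 ≈ 0.41544)
-265/q + 212/173 = -265/113/272 + 212/173 = -265*272/113 + 212*(1/173) = -72080/113 + 212/173 = -12445884/19549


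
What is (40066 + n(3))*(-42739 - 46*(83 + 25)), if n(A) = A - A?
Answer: -1911428662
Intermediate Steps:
n(A) = 0
(40066 + n(3))*(-42739 - 46*(83 + 25)) = (40066 + 0)*(-42739 - 46*(83 + 25)) = 40066*(-42739 - 46*108) = 40066*(-42739 - 4968) = 40066*(-47707) = -1911428662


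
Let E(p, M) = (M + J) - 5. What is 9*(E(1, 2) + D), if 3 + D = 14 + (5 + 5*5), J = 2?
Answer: 360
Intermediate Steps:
E(p, M) = -3 + M (E(p, M) = (M + 2) - 5 = (2 + M) - 5 = -3 + M)
D = 41 (D = -3 + (14 + (5 + 5*5)) = -3 + (14 + (5 + 25)) = -3 + (14 + 30) = -3 + 44 = 41)
9*(E(1, 2) + D) = 9*((-3 + 2) + 41) = 9*(-1 + 41) = 9*40 = 360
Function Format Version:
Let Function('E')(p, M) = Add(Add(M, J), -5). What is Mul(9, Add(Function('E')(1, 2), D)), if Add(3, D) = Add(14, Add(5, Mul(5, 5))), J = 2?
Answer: 360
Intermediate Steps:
Function('E')(p, M) = Add(-3, M) (Function('E')(p, M) = Add(Add(M, 2), -5) = Add(Add(2, M), -5) = Add(-3, M))
D = 41 (D = Add(-3, Add(14, Add(5, Mul(5, 5)))) = Add(-3, Add(14, Add(5, 25))) = Add(-3, Add(14, 30)) = Add(-3, 44) = 41)
Mul(9, Add(Function('E')(1, 2), D)) = Mul(9, Add(Add(-3, 2), 41)) = Mul(9, Add(-1, 41)) = Mul(9, 40) = 360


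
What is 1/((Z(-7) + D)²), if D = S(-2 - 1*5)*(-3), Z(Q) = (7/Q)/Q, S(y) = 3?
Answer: 49/3844 ≈ 0.012747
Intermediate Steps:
Z(Q) = 7/Q²
D = -9 (D = 3*(-3) = -9)
1/((Z(-7) + D)²) = 1/((7/(-7)² - 9)²) = 1/((7*(1/49) - 9)²) = 1/((⅐ - 9)²) = 1/((-62/7)²) = 1/(3844/49) = 49/3844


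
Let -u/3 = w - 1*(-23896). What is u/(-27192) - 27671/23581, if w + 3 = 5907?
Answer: 56487982/26717273 ≈ 2.1143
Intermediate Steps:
w = 5904 (w = -3 + 5907 = 5904)
u = -89400 (u = -3*(5904 - 1*(-23896)) = -3*(5904 + 23896) = -3*29800 = -89400)
u/(-27192) - 27671/23581 = -89400/(-27192) - 27671/23581 = -89400*(-1/27192) - 27671*1/23581 = 3725/1133 - 27671/23581 = 56487982/26717273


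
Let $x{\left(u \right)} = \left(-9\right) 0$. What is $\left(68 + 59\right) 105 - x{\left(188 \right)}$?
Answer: $13335$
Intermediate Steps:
$x{\left(u \right)} = 0$
$\left(68 + 59\right) 105 - x{\left(188 \right)} = \left(68 + 59\right) 105 - 0 = 127 \cdot 105 + 0 = 13335 + 0 = 13335$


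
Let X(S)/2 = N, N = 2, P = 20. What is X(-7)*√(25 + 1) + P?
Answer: 20 + 4*√26 ≈ 40.396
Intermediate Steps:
X(S) = 4 (X(S) = 2*2 = 4)
X(-7)*√(25 + 1) + P = 4*√(25 + 1) + 20 = 4*√26 + 20 = 20 + 4*√26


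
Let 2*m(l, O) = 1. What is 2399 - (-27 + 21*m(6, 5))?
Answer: 4831/2 ≈ 2415.5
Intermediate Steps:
m(l, O) = 1/2 (m(l, O) = (1/2)*1 = 1/2)
2399 - (-27 + 21*m(6, 5)) = 2399 - (-27 + 21*(1/2)) = 2399 - (-27 + 21/2) = 2399 - 1*(-33/2) = 2399 + 33/2 = 4831/2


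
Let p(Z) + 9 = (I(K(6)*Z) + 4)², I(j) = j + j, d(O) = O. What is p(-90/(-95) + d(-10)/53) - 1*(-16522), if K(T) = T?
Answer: 16919125553/1014049 ≈ 16685.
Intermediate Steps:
I(j) = 2*j
p(Z) = -9 + (4 + 12*Z)² (p(Z) = -9 + (2*(6*Z) + 4)² = -9 + (12*Z + 4)² = -9 + (4 + 12*Z)²)
p(-90/(-95) + d(-10)/53) - 1*(-16522) = (-9 + 16*(1 + 3*(-90/(-95) - 10/53))²) - 1*(-16522) = (-9 + 16*(1 + 3*(-90*(-1/95) - 10*1/53))²) + 16522 = (-9 + 16*(1 + 3*(18/19 - 10/53))²) + 16522 = (-9 + 16*(1 + 3*(764/1007))²) + 16522 = (-9 + 16*(1 + 2292/1007)²) + 16522 = (-9 + 16*(3299/1007)²) + 16522 = (-9 + 16*(10883401/1014049)) + 16522 = (-9 + 174134416/1014049) + 16522 = 165007975/1014049 + 16522 = 16919125553/1014049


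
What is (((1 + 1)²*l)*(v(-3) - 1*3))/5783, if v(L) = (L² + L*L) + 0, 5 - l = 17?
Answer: -720/5783 ≈ -0.12450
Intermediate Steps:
l = -12 (l = 5 - 1*17 = 5 - 17 = -12)
v(L) = 2*L² (v(L) = (L² + L²) + 0 = 2*L² + 0 = 2*L²)
(((1 + 1)²*l)*(v(-3) - 1*3))/5783 = (((1 + 1)²*(-12))*(2*(-3)² - 1*3))/5783 = ((2²*(-12))*(2*9 - 3))*(1/5783) = ((4*(-12))*(18 - 3))*(1/5783) = -48*15*(1/5783) = -720*1/5783 = -720/5783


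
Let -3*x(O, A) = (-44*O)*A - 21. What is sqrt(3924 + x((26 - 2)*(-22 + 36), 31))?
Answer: 3*sqrt(17411) ≈ 395.85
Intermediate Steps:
x(O, A) = 7 + 44*A*O/3 (x(O, A) = -((-44*O)*A - 21)/3 = -(-44*A*O - 21)/3 = -(-21 - 44*A*O)/3 = 7 + 44*A*O/3)
sqrt(3924 + x((26 - 2)*(-22 + 36), 31)) = sqrt(3924 + (7 + (44/3)*31*((26 - 2)*(-22 + 36)))) = sqrt(3924 + (7 + (44/3)*31*(24*14))) = sqrt(3924 + (7 + (44/3)*31*336)) = sqrt(3924 + (7 + 152768)) = sqrt(3924 + 152775) = sqrt(156699) = 3*sqrt(17411)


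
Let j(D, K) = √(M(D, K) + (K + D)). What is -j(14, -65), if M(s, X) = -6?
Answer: -I*√57 ≈ -7.5498*I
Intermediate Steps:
j(D, K) = √(-6 + D + K) (j(D, K) = √(-6 + (K + D)) = √(-6 + (D + K)) = √(-6 + D + K))
-j(14, -65) = -√(-6 + 14 - 65) = -√(-57) = -I*√57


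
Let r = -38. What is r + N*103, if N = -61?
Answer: -6321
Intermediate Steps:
r + N*103 = -38 - 61*103 = -38 - 6283 = -6321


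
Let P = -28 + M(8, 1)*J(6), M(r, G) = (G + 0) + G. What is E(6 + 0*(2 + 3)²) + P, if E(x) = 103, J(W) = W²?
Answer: 147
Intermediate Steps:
M(r, G) = 2*G (M(r, G) = G + G = 2*G)
P = 44 (P = -28 + (2*1)*6² = -28 + 2*36 = -28 + 72 = 44)
E(6 + 0*(2 + 3)²) + P = 103 + 44 = 147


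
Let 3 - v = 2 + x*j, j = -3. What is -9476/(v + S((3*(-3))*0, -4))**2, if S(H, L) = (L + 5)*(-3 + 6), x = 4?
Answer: -2369/64 ≈ -37.016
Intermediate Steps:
S(H, L) = 15 + 3*L (S(H, L) = (5 + L)*3 = 15 + 3*L)
v = 13 (v = 3 - (2 + 4*(-3)) = 3 - (2 - 12) = 3 - 1*(-10) = 3 + 10 = 13)
-9476/(v + S((3*(-3))*0, -4))**2 = -9476/(13 + (15 + 3*(-4)))**2 = -9476/(13 + (15 - 12))**2 = -9476/(13 + 3)**2 = -9476/(16**2) = -9476/256 = -9476*1/256 = -2369/64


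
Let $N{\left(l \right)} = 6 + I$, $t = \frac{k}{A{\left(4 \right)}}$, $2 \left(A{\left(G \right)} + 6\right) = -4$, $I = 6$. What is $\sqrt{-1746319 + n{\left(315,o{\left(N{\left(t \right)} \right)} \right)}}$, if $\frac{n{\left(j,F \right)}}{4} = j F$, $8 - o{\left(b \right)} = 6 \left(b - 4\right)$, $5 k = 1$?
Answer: $i \sqrt{1796719} \approx 1340.4 i$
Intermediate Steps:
$k = \frac{1}{5}$ ($k = \frac{1}{5} \cdot 1 = \frac{1}{5} \approx 0.2$)
$A{\left(G \right)} = -8$ ($A{\left(G \right)} = -6 + \frac{1}{2} \left(-4\right) = -6 - 2 = -8$)
$t = - \frac{1}{40}$ ($t = \frac{1}{5 \left(-8\right)} = \frac{1}{5} \left(- \frac{1}{8}\right) = - \frac{1}{40} \approx -0.025$)
$N{\left(l \right)} = 12$ ($N{\left(l \right)} = 6 + 6 = 12$)
$o{\left(b \right)} = 32 - 6 b$ ($o{\left(b \right)} = 8 - 6 \left(b - 4\right) = 8 - 6 \left(-4 + b\right) = 8 - \left(-24 + 6 b\right) = 32 - 6 b$)
$n{\left(j,F \right)} = 4 F j$ ($n{\left(j,F \right)} = 4 j F = 4 F j$)
$\sqrt{-1746319 + n{\left(315,o{\left(N{\left(t \right)} \right)} \right)}} = \sqrt{-1746319 + 4 \left(32 - 72\right) 315} = \sqrt{-1746319 + 4 \left(-40\right) 315} = \sqrt{-1746319 - 50400} = \sqrt{-1796719} = i \sqrt{1796719}$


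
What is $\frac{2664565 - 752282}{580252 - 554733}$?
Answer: $\frac{1912283}{25519} \approx 74.936$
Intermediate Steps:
$\frac{2664565 - 752282}{580252 - 554733} = \frac{1912283}{25519}$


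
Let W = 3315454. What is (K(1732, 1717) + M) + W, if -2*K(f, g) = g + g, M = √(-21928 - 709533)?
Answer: 3313737 + I*√731461 ≈ 3.3137e+6 + 855.25*I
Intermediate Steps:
M = I*√731461 (M = √(-731461) = I*√731461 ≈ 855.25*I)
K(f, g) = -g (K(f, g) = -(g + g)/2 = -g)
(K(1732, 1717) + M) + W = (-1*1717 + I*√731461) + 3315454 = (-1717 + I*√731461) + 3315454 = 3313737 + I*√731461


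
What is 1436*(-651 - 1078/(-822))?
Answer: -383443592/411 ≈ -9.3295e+5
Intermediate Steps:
1436*(-651 - 1078/(-822)) = 1436*(-651 - 1078*(-1/822)) = 1436*(-651 + 539/411) = 1436*(-267022/411) = -383443592/411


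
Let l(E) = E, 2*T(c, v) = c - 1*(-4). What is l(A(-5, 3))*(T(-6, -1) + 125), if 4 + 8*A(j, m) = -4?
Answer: -124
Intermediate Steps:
T(c, v) = 2 + c/2 (T(c, v) = (c - 1*(-4))/2 = (c + 4)/2 = (4 + c)/2 = 2 + c/2)
A(j, m) = -1 (A(j, m) = -1/2 + (1/8)*(-4) = -1/2 - 1/2 = -1)
l(A(-5, 3))*(T(-6, -1) + 125) = -((2 + (1/2)*(-6)) + 125) = -((2 - 3) + 125) = -(-1 + 125) = -1*124 = -124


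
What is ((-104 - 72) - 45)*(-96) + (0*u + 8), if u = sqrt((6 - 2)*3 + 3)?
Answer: 21224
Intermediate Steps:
u = sqrt(15) (u = sqrt(4*3 + 3) = sqrt(12 + 3) = sqrt(15) ≈ 3.8730)
((-104 - 72) - 45)*(-96) + (0*u + 8) = ((-104 - 72) - 45)*(-96) + (0*sqrt(15) + 8) = (-176 - 45)*(-96) + (0 + 8) = -221*(-96) + 8 = 21216 + 8 = 21224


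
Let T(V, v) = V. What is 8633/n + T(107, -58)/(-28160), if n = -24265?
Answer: -49140327/136660480 ≈ -0.35958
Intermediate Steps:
8633/n + T(107, -58)/(-28160) = 8633/(-24265) + 107/(-28160) = 8633*(-1/24265) + 107*(-1/28160) = -8633/24265 - 107/28160 = -49140327/136660480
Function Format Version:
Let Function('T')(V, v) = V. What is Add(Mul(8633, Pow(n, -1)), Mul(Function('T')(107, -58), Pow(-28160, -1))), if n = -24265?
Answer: Rational(-49140327, 136660480) ≈ -0.35958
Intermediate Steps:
Add(Mul(8633, Pow(n, -1)), Mul(Function('T')(107, -58), Pow(-28160, -1))) = Add(Mul(8633, Pow(-24265, -1)), Mul(107, Pow(-28160, -1))) = Add(Mul(8633, Rational(-1, 24265)), Mul(107, Rational(-1, 28160))) = Add(Rational(-8633, 24265), Rational(-107, 28160)) = Rational(-49140327, 136660480)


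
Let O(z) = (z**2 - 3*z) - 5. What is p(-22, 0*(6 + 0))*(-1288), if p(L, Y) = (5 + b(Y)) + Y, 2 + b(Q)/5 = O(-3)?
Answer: -77280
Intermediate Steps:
O(z) = -5 + z**2 - 3*z
b(Q) = 55 (b(Q) = -10 + 5*(-5 + (-3)**2 - 3*(-3)) = -10 + 5*(-5 + 9 + 9) = -10 + 5*13 = -10 + 65 = 55)
p(L, Y) = 60 + Y (p(L, Y) = (5 + 55) + Y = 60 + Y)
p(-22, 0*(6 + 0))*(-1288) = (60 + 0*(6 + 0))*(-1288) = (60 + 0*6)*(-1288) = (60 + 0)*(-1288) = 60*(-1288) = -77280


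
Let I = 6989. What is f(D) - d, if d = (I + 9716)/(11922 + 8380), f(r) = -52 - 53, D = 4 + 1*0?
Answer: -2148415/20302 ≈ -105.82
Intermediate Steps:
D = 4 (D = 4 + 0 = 4)
f(r) = -105
d = 16705/20302 (d = (6989 + 9716)/(11922 + 8380) = 16705/20302 ≈ 0.82283)
f(D) - d = -105 - 1*16705/20302 = -105 - 16705/20302 = -2148415/20302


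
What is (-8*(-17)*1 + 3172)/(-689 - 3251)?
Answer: -827/985 ≈ -0.83959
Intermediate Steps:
(-8*(-17)*1 + 3172)/(-689 - 3251) = (136*1 + 3172)/(-3940) = (136 + 3172)*(-1/3940) = 3308*(-1/3940) = -827/985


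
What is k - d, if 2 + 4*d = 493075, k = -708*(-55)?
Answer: -337313/4 ≈ -84328.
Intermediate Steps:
k = 38940
d = 493073/4 (d = -½ + (¼)*493075 = -½ + 493075/4 = 493073/4 ≈ 1.2327e+5)
k - d = 38940 - 1*493073/4 = 38940 - 493073/4 = -337313/4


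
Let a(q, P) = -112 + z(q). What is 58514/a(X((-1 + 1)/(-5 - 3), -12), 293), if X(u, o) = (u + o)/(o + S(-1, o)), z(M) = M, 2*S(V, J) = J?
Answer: -87771/167 ≈ -525.58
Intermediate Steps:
S(V, J) = J/2
X(u, o) = 2*(o + u)/(3*o) (X(u, o) = (u + o)/(o + o/2) = (o + u)/((3*o/2)) = (o + u)*(2/(3*o)) = 2*(o + u)/(3*o))
a(q, P) = -112 + q
58514/a(X((-1 + 1)/(-5 - 3), -12), 293) = 58514/(-112 + (⅔)*(-12 + (-1 + 1)/(-5 - 3))/(-12)) = 58514/(-112 + (⅔)*(-1/12)*(-12 + 0/(-8))) = 58514/(-112 + (⅔)*(-1/12)*(-12 + 0*(-⅛))) = 58514/(-112 + (⅔)*(-1/12)*(-12 + 0)) = 58514/(-112 + (⅔)*(-1/12)*(-12)) = 58514/(-112 + ⅔) = 58514/(-334/3) = 58514*(-3/334) = -87771/167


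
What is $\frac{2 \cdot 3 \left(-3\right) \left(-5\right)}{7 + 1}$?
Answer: $\frac{45}{4} \approx 11.25$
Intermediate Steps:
$\frac{2 \cdot 3 \left(-3\right) \left(-5\right)}{7 + 1} = \frac{6 \left(-3\right) \left(-5\right)}{8} = \left(-18\right) \left(-5\right) \frac{1}{8} = 90 \cdot \frac{1}{8} = \frac{45}{4}$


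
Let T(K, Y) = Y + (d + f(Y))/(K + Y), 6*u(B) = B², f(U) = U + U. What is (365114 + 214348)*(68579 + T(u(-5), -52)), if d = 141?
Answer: 11396294799474/287 ≈ 3.9708e+10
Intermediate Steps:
f(U) = 2*U
u(B) = B²/6
T(K, Y) = Y + (141 + 2*Y)/(K + Y)
(365114 + 214348)*(68579 + T(u(-5), -52)) = (365114 + 214348)*(68579 + (141 + (-52)² + 2*(-52) + ((⅙)*(-5)²)*(-52))/((⅙)*(-5)² - 52)) = 579462*(68579 + (141 + 2704 - 104 + ((⅙)*25)*(-52))/((⅙)*25 - 52)) = 579462*(68579 + (141 + 2704 - 104 + (25/6)*(-52))/(25/6 - 52)) = 579462*(68579 + (141 + 2704 - 104 - 650/3)/(-287/6)) = 579462*(68579 - 6/287*7573/3) = 579462*(68579 - 15146/287) = 579462*(19667027/287) = 11396294799474/287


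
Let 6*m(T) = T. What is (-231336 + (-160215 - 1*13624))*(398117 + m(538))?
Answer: -484030158500/3 ≈ -1.6134e+11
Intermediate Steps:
m(T) = T/6
(-231336 + (-160215 - 1*13624))*(398117 + m(538)) = (-231336 + (-160215 - 1*13624))*(398117 + (⅙)*538) = (-231336 + (-160215 - 13624))*(398117 + 269/3) = (-231336 - 173839)*(1194620/3) = -405175*1194620/3 = -484030158500/3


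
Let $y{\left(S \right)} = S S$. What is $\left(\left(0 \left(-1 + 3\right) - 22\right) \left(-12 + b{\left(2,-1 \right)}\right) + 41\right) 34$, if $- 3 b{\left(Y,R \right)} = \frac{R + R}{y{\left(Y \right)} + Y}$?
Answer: $\frac{92582}{9} \approx 10287.0$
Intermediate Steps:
$y{\left(S \right)} = S^{2}$
$b{\left(Y,R \right)} = - \frac{2 R}{3 \left(Y + Y^{2}\right)}$ ($b{\left(Y,R \right)} = - \frac{\left(R + R\right) \frac{1}{Y^{2} + Y}}{3} = - \frac{2 R \frac{1}{Y + Y^{2}}}{3} = - \frac{2 R}{3 \left(Y + Y^{2}\right)}$)
$\left(\left(0 \left(-1 + 3\right) - 22\right) \left(-12 + b{\left(2,-1 \right)}\right) + 41\right) 34 = \left(\left(0 \left(-1 + 3\right) - 22\right) \left(-12 - - \frac{2}{3 \cdot 2 \left(1 + 2\right)}\right) + 41\right) 34 = \left(\left(0 \cdot 2 - 22\right) \left(-12 - \left(- \frac{2}{3}\right) \frac{1}{2} \cdot \frac{1}{3}\right) + 41\right) 34 = \left(\left(0 - 22\right) \left(-12 - \left(- \frac{2}{3}\right) \frac{1}{2} \cdot \frac{1}{3}\right) + 41\right) 34 = \left(- 22 \left(-12 + \frac{1}{9}\right) + 41\right) 34 = \left(\left(-22\right) \left(- \frac{107}{9}\right) + 41\right) 34 = \left(\frac{2354}{9} + 41\right) 34 = \frac{2723}{9} \cdot 34 = \frac{92582}{9}$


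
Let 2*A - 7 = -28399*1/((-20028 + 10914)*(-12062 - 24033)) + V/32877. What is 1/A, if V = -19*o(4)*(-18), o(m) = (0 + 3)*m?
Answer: 343350511140/1223142003409 ≈ 0.28071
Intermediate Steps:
o(m) = 3*m
V = 4104 (V = -57*4*(-18) = -19*12*(-18) = -228*(-18) = 4104)
A = 1223142003409/343350511140 (A = 7/2 + (-28399*1/((-20028 + 10914)*(-12062 - 24033)) + 4104/32877)/2 = 7/2 + (-28399/((-9114*(-36095))) + 4104*(1/32877))/2 = 7/2 + (-28399/328969830 + 456/3653)/2 = 7/2 + (-28399*1/328969830 + 456/3653)/2 = 7/2 + (-4057/46995690 + 456/3653)/2 = 7/2 + (½)*(21415214419/171675255570) = 7/2 + 21415214419/343350511140 = 1223142003409/343350511140 ≈ 3.5624)
1/A = 1/(1223142003409/343350511140) = 343350511140/1223142003409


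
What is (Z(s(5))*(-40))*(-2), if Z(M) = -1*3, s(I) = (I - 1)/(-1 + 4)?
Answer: -240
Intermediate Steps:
s(I) = -⅓ + I/3 (s(I) = (-1 + I)/3 = (-1 + I)*(⅓) = -⅓ + I/3)
Z(M) = -3
(Z(s(5))*(-40))*(-2) = -3*(-40)*(-2) = 120*(-2) = -240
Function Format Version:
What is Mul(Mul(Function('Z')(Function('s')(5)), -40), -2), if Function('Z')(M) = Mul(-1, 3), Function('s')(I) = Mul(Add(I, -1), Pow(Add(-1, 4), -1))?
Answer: -240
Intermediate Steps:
Function('s')(I) = Add(Rational(-1, 3), Mul(Rational(1, 3), I)) (Function('s')(I) = Mul(Add(-1, I), Pow(3, -1)) = Mul(Add(-1, I), Rational(1, 3)) = Add(Rational(-1, 3), Mul(Rational(1, 3), I)))
Function('Z')(M) = -3
Mul(Mul(Function('Z')(Function('s')(5)), -40), -2) = Mul(Mul(-3, -40), -2) = Mul(120, -2) = -240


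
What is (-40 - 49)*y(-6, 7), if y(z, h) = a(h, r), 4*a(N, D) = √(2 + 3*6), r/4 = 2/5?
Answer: -89*√5/2 ≈ -99.505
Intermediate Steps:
r = 8/5 (r = 4*(2/5) = 4*(2*(⅕)) = 4*(⅖) = 8/5 ≈ 1.6000)
a(N, D) = √5/2 (a(N, D) = √(2 + 3*6)/4 = √(2 + 18)/4 = √20/4 = (2*√5)/4 = √5/2)
y(z, h) = √5/2
(-40 - 49)*y(-6, 7) = (-40 - 49)*(√5/2) = -89*√5/2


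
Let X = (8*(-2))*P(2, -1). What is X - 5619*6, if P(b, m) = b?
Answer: -33746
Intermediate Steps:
X = -32 (X = (8*(-2))*2 = -16*2 = -32)
X - 5619*6 = -32 - 5619*6 = -32 - 33714 = -33746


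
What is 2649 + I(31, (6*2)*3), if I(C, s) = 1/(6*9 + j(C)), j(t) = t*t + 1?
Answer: 2691385/1016 ≈ 2649.0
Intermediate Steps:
j(t) = 1 + t² (j(t) = t² + 1 = 1 + t²)
I(C, s) = 1/(55 + C²) (I(C, s) = 1/(6*9 + (1 + C²)) = 1/(54 + (1 + C²)) = 1/(55 + C²))
2649 + I(31, (6*2)*3) = 2649 + 1/(55 + 31²) = 2649 + 1/(55 + 961) = 2649 + 1/1016 = 2691385/1016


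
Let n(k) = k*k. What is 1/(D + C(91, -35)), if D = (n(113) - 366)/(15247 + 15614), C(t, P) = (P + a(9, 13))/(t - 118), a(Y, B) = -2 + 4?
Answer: 30861/50122 ≈ 0.61572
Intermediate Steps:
n(k) = k**2
a(Y, B) = 2
C(t, P) = (2 + P)/(-118 + t) (C(t, P) = (P + 2)/(t - 118) = (2 + P)/(-118 + t))
D = 12403/30861 (D = (113**2 - 366)/(15247 + 15614) = (12769 - 366)/30861 = 12403*(1/30861) = 12403/30861 ≈ 0.40190)
1/(D + C(91, -35)) = 1/(12403/30861 + (2 - 35)/(-118 + 91)) = 1/(12403/30861 - 33/(-27)) = 1/(12403/30861 - 1/27*(-33)) = 1/(12403/30861 + 11/9) = 1/(50122/30861) = 30861/50122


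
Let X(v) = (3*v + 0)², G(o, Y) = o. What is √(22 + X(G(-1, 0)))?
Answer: √31 ≈ 5.5678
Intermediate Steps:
X(v) = 9*v² (X(v) = (3*v)² = 9*v²)
√(22 + X(G(-1, 0))) = √(22 + 9*(-1)²) = √(22 + 9*1) = √(22 + 9) = √31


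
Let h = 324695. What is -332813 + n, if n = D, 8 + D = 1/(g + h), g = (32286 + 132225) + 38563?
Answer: -175652606348/527769 ≈ -3.3282e+5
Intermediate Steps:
g = 203074 (g = 164511 + 38563 = 203074)
D = -4222151/527769 (D = -8 + 1/(203074 + 324695) = -8 + 1/527769 = -4222151/527769 ≈ -8.0000)
n = -4222151/527769 ≈ -8.0000
-332813 + n = -332813 - 4222151/527769 = -175652606348/527769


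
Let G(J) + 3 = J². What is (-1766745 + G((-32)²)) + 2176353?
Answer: 1458181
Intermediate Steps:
G(J) = -3 + J²
(-1766745 + G((-32)²)) + 2176353 = (-1766745 + (-3 + ((-32)²)²)) + 2176353 = (-1766745 + (-3 + 1024²)) + 2176353 = (-1766745 + (-3 + 1048576)) + 2176353 = (-1766745 + 1048573) + 2176353 = -718172 + 2176353 = 1458181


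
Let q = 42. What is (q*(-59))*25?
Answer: -61950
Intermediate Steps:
(q*(-59))*25 = (42*(-59))*25 = -2478*25 = -61950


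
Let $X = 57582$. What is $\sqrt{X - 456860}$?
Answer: $i \sqrt{399278} \approx 631.88 i$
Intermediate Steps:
$\sqrt{X - 456860} = \sqrt{57582 - 456860} = \sqrt{-399278} = i \sqrt{399278}$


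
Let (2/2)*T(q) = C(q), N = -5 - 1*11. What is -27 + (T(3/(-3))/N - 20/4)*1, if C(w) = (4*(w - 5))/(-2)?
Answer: -131/4 ≈ -32.750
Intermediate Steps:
N = -16 (N = -5 - 11 = -16)
C(w) = 10 - 2*w (C(w) = (4*(-5 + w))*(-½) = (-20 + 4*w)*(-½) = 10 - 2*w)
T(q) = 10 - 2*q
-27 + (T(3/(-3))/N - 20/4)*1 = -27 + ((10 - 6/(-3))/(-16) - 20/4)*1 = -27 + ((10 - 6*(-1)/3)*(-1/16) - 20*¼)*1 = -27 + ((10 - 2*(-1))*(-1/16) - 5)*1 = -27 + ((10 + 2)*(-1/16) - 5)*1 = -27 + (12*(-1/16) - 5)*1 = -27 + (-¾ - 5)*1 = -27 - 23/4*1 = -27 - 23/4 = -131/4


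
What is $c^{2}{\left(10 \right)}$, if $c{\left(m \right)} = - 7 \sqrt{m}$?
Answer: $490$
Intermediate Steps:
$c^{2}{\left(10 \right)} = \left(- 7 \sqrt{10}\right)^{2} = 490$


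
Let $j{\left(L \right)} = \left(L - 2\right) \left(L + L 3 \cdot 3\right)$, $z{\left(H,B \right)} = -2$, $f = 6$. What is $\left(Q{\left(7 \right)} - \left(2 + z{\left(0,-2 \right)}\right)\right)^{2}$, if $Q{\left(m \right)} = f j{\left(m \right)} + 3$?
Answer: $4422609$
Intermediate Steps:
$j{\left(L \right)} = 10 L \left(-2 + L\right)$ ($j{\left(L \right)} = \left(-2 + L\right) \left(L + 3 L 3\right) = \left(-2 + L\right) \left(L + 9 L\right) = \left(-2 + L\right) 10 L = 10 L \left(-2 + L\right)$)
$Q{\left(m \right)} = 3 + 60 m \left(-2 + m\right)$ ($Q{\left(m \right)} = 6 \cdot 10 m \left(-2 + m\right) + 3 = 60 m \left(-2 + m\right) + 3 = 3 + 60 m \left(-2 + m\right)$)
$\left(Q{\left(7 \right)} - \left(2 + z{\left(0,-2 \right)}\right)\right)^{2} = \left(\left(3 + 60 \cdot 7 \left(-2 + 7\right)\right) - 0\right)^{2} = \left(\left(3 + 60 \cdot 7 \cdot 5\right) + \left(-2 + 2\right)\right)^{2} = \left(\left(3 + 2100\right) + 0\right)^{2} = \left(2103 + 0\right)^{2} = 2103^{2} = 4422609$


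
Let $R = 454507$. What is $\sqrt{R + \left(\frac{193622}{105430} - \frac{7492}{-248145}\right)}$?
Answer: $\frac{4 \sqrt{46018783574934000387}}{40249119} \approx 674.17$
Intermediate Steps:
$\sqrt{R + \left(\frac{193622}{105430} - \frac{7492}{-248145}\right)} = \sqrt{454507 + \left(\frac{193622}{105430} - \frac{7492}{-248145}\right)} = \sqrt{454507 + \left(193622 \cdot \frac{1}{105430} - - \frac{7492}{248145}\right)} = \sqrt{454507 + \left(\frac{7447}{4055} + \frac{7492}{248145}\right)} = \sqrt{454507 + \frac{75132635}{40249119}} = \sqrt{\frac{18293581461968}{40249119}} = \frac{4 \sqrt{46018783574934000387}}{40249119}$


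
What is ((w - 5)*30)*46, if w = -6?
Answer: -15180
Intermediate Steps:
((w - 5)*30)*46 = ((-6 - 5)*30)*46 = -11*30*46 = -330*46 = -15180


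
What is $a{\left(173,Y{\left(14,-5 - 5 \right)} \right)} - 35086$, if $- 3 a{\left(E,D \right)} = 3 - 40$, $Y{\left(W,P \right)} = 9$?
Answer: $- \frac{105221}{3} \approx -35074.0$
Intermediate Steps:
$a{\left(E,D \right)} = \frac{37}{3}$ ($a{\left(E,D \right)} = - \frac{3 - 40}{3} = \left(- \frac{1}{3}\right) \left(-37\right) = \frac{37}{3}$)
$a{\left(173,Y{\left(14,-5 - 5 \right)} \right)} - 35086 = \frac{37}{3} - 35086 = - \frac{105221}{3}$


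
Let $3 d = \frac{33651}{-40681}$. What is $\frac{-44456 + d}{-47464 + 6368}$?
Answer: $\frac{1808525753}{1671826376} \approx 1.0818$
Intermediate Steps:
$d = - \frac{11217}{40681}$ ($d = \frac{33651 \frac{1}{-40681}}{3} = \frac{33651 \left(- \frac{1}{40681}\right)}{3} = \frac{1}{3} \left(- \frac{33651}{40681}\right) = - \frac{11217}{40681} \approx -0.27573$)
$\frac{-44456 + d}{-47464 + 6368} = \frac{-44456 - \frac{11217}{40681}}{-47464 + 6368} = - \frac{1808525753}{40681 \left(-41096\right)} = \left(- \frac{1808525753}{40681}\right) \left(- \frac{1}{41096}\right) = \frac{1808525753}{1671826376}$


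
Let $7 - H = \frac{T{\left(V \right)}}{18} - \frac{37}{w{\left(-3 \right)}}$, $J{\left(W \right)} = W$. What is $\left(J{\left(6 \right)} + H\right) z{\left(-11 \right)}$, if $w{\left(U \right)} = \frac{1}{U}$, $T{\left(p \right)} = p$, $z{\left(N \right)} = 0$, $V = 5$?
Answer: $0$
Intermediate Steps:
$H = - \frac{1877}{18}$ ($H = 7 - \left(\frac{5}{18} - \frac{37}{\frac{1}{-3}}\right) = 7 - \left(5 \cdot \frac{1}{18} - \frac{37}{- \frac{1}{3}}\right) = 7 - \left(\frac{5}{18} - -111\right) = 7 - \left(\frac{5}{18} + 111\right) = 7 - \frac{2003}{18} = - \frac{1877}{18} \approx -104.28$)
$\left(J{\left(6 \right)} + H\right) z{\left(-11 \right)} = \left(6 - \frac{1877}{18}\right) 0 = \left(- \frac{1769}{18}\right) 0 = 0$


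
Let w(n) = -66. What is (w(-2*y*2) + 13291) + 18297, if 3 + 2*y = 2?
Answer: 31522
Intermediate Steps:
y = -1/2 (y = -3/2 + (1/2)*2 = -3/2 + 1 = -1/2 ≈ -0.50000)
(w(-2*y*2) + 13291) + 18297 = (-66 + 13291) + 18297 = 13225 + 18297 = 31522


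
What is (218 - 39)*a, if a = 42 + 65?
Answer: 19153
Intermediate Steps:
a = 107
(218 - 39)*a = (218 - 39)*107 = 179*107 = 19153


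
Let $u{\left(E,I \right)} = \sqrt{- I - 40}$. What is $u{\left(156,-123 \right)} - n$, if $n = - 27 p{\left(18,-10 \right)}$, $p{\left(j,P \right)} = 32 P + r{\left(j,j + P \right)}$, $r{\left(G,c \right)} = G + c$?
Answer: $-7938 + \sqrt{83} \approx -7928.9$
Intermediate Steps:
$u{\left(E,I \right)} = \sqrt{-40 - I}$
$p{\left(j,P \right)} = 2 j + 33 P$ ($p{\left(j,P \right)} = 32 P + \left(j + \left(j + P\right)\right) = 32 P + \left(j + \left(P + j\right)\right) = 32 P + \left(P + 2 j\right) = 2 j + 33 P$)
$n = 7938$ ($n = - 27 \left(2 \cdot 18 + 33 \left(-10\right)\right) = - 27 \left(36 - 330\right) = \left(-27\right) \left(-294\right) = 7938$)
$u{\left(156,-123 \right)} - n = \sqrt{-40 - -123} - 7938 = \sqrt{-40 + 123} - 7938 = \sqrt{83} - 7938 = -7938 + \sqrt{83}$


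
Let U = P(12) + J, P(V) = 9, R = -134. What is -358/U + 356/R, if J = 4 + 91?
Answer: -21249/3484 ≈ -6.0990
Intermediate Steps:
J = 95
U = 104 (U = 9 + 95 = 104)
-358/U + 356/R = -358/104 + 356/(-134) = -358*1/104 + 356*(-1/134) = -179/52 - 178/67 = -21249/3484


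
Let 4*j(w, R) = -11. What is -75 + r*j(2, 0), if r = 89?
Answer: -1279/4 ≈ -319.75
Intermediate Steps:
j(w, R) = -11/4 (j(w, R) = (¼)*(-11) = -11/4)
-75 + r*j(2, 0) = -75 + 89*(-11/4) = -75 - 979/4 = -1279/4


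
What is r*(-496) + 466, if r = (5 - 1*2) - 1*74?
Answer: 35682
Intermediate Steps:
r = -71 (r = (5 - 2) - 74 = 3 - 74 = -71)
r*(-496) + 466 = -71*(-496) + 466 = 35216 + 466 = 35682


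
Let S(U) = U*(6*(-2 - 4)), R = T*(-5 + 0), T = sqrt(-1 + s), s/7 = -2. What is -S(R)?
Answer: -180*I*sqrt(15) ≈ -697.14*I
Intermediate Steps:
s = -14 (s = 7*(-2) = -14)
T = I*sqrt(15) (T = sqrt(-1 - 14) = sqrt(-15) = I*sqrt(15) ≈ 3.873*I)
R = -5*I*sqrt(15) (R = (I*sqrt(15))*(-5 + 0) = (I*sqrt(15))*(-5) = -5*I*sqrt(15) ≈ -19.365*I)
S(U) = -36*U (S(U) = U*(6*(-6)) = U*(-36) = -36*U)
-S(R) = -(-36)*(-5*I*sqrt(15)) = -180*I*sqrt(15)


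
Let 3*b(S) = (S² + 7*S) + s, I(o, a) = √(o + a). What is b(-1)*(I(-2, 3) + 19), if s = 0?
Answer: -40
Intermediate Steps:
I(o, a) = √(a + o)
b(S) = S²/3 + 7*S/3 (b(S) = ((S² + 7*S) + 0)/3 = (S² + 7*S)/3 = S²/3 + 7*S/3)
b(-1)*(I(-2, 3) + 19) = ((⅓)*(-1)*(7 - 1))*(√(3 - 2) + 19) = ((⅓)*(-1)*6)*(√1 + 19) = -2*(1 + 19) = -2*20 = -40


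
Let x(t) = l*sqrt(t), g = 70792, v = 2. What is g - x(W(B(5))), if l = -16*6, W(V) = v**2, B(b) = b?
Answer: 70984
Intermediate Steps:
W(V) = 4 (W(V) = 2**2 = 4)
l = -96
x(t) = -96*sqrt(t)
g - x(W(B(5))) = 70792 - (-96)*sqrt(4) = 70792 - (-96)*2 = 70792 - 1*(-192) = 70792 + 192 = 70984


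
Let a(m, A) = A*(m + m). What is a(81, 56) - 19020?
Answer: -9948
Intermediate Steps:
a(m, A) = 2*A*m (a(m, A) = A*(2*m) = 2*A*m)
a(81, 56) - 19020 = 2*56*81 - 19020 = 9072 - 19020 = -9948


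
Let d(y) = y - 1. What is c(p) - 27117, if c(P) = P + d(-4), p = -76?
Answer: -27198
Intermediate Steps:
d(y) = -1 + y
c(P) = -5 + P (c(P) = P + (-1 - 4) = P - 5 = -5 + P)
c(p) - 27117 = (-5 - 76) - 27117 = -81 - 27117 = -27198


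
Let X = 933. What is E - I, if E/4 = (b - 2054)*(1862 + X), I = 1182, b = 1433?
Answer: -6943962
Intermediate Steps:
E = -6942780 (E = 4*((1433 - 2054)*(1862 + 933)) = 4*(-621*2795) = 4*(-1735695) = -6942780)
E - I = -6942780 - 1*1182 = -6942780 - 1182 = -6943962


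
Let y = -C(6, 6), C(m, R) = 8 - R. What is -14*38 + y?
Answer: -534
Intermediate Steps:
y = -2 (y = -(8 - 1*6) = -(8 - 6) = -1*2 = -2)
-14*38 + y = -14*38 - 2 = -532 - 2 = -534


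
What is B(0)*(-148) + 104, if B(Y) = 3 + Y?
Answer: -340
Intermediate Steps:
B(0)*(-148) + 104 = (3 + 0)*(-148) + 104 = 3*(-148) + 104 = -444 + 104 = -340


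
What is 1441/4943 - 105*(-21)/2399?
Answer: 14356274/11858257 ≈ 1.2107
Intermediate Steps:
1441/4943 - 105*(-21)/2399 = 1441*(1/4943) + 2205*(1/2399) = 1441/4943 + 2205/2399 = 14356274/11858257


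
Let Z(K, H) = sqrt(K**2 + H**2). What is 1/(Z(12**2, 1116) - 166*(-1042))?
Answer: 43243/7479511648 - 9*sqrt(977)/7479511648 ≈ 5.7439e-6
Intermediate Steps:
Z(K, H) = sqrt(H**2 + K**2)
1/(Z(12**2, 1116) - 166*(-1042)) = 1/(sqrt(1116**2 + (12**2)**2) - 166*(-1042)) = 1/(sqrt(1245456 + 144**2) + 172972) = 1/(sqrt(1245456 + 20736) + 172972) = 1/(sqrt(1266192) + 172972) = 1/(36*sqrt(977) + 172972) = 1/(172972 + 36*sqrt(977))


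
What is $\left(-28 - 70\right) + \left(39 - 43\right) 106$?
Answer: $-522$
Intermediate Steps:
$\left(-28 - 70\right) + \left(39 - 43\right) 106 = -98 + \left(39 - 43\right) 106 = -98 - 424 = -522$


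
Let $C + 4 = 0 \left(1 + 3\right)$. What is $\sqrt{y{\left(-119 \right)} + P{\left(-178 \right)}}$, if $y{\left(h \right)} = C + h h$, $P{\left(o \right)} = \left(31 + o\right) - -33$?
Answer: $\sqrt{14043} \approx 118.5$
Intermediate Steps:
$C = -4$ ($C = -4 + 0 \left(1 + 3\right) = -4 + 0 \cdot 4 = -4 + 0 = -4$)
$P{\left(o \right)} = 64 + o$ ($P{\left(o \right)} = \left(31 + o\right) + 33 = 64 + o$)
$y{\left(h \right)} = -4 + h^{2}$ ($y{\left(h \right)} = -4 + h h = -4 + h^{2}$)
$\sqrt{y{\left(-119 \right)} + P{\left(-178 \right)}} = \sqrt{\left(-4 + \left(-119\right)^{2}\right) + \left(64 - 178\right)} = \sqrt{\left(-4 + 14161\right) - 114} = \sqrt{14157 - 114} = \sqrt{14043}$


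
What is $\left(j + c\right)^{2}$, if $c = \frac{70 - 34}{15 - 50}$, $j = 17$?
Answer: $\frac{312481}{1225} \approx 255.09$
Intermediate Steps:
$c = - \frac{36}{35}$ ($c = \frac{36}{-35} = 36 \left(- \frac{1}{35}\right) = - \frac{36}{35} \approx -1.0286$)
$\left(j + c\right)^{2} = \left(17 - \frac{36}{35}\right)^{2} = \left(\frac{559}{35}\right)^{2} = \frac{312481}{1225}$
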